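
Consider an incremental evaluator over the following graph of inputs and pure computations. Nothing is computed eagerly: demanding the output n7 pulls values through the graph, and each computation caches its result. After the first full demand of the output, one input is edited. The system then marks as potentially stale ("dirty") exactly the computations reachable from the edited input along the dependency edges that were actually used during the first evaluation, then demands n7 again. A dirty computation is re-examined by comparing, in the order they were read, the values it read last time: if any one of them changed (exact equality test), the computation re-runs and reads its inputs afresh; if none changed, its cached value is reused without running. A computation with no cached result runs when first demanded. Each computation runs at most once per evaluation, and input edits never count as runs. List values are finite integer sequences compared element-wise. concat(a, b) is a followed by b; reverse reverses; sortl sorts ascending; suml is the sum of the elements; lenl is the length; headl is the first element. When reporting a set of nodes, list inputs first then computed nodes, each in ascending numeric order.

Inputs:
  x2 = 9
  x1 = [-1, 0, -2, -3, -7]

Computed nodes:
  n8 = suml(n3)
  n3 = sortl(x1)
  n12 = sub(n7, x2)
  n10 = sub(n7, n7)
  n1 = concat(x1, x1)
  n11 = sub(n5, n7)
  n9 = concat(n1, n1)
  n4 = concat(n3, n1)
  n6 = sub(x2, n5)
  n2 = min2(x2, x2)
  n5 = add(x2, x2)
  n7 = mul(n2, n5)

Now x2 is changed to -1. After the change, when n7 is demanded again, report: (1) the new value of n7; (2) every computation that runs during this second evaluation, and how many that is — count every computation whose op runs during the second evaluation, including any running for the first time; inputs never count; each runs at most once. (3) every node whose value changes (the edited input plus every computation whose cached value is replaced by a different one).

n7 now evaluates to 2.
Run set: n2, n5, n7 (3 run).
Changed values: x2, n2, n5, n7.

Initial pass — values computed on the first demand:
  n2 = min2(9, 9) = 9
  n5 = add(9, 9) = 18
  n7 = mul(9, 18) = 162

Second demand — change propagation:
  n2: re-runs because x2 9->-1; x2 9->-1; new result -1.
  n5: re-runs because x2 9->-1; x2 9->-1; new result -2.
  n7: re-runs because n2 9->-1; n5 18->-2; new result 2.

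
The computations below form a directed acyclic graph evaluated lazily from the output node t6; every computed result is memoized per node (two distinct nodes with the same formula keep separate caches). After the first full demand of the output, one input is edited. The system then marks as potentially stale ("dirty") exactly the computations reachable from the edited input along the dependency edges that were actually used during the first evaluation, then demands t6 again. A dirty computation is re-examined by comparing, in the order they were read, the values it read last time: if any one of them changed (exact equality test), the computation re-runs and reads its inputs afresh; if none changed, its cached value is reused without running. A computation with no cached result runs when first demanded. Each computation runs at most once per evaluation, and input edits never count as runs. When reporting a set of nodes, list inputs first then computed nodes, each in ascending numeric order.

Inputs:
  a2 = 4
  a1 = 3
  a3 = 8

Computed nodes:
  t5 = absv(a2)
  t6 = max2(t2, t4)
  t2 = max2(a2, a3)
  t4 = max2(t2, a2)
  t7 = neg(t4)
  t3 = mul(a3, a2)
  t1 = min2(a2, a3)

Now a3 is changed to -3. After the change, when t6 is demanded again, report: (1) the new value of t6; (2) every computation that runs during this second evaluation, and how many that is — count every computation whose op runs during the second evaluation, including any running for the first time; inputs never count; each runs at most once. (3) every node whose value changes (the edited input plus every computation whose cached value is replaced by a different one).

Demanding t6 again yields 4.
3 computations run: t2, t4, t6.
The nodes whose values change: a3, t2, t4, t6.

First demand of the output computes:
  t2 = max2(4, 8) = 8
  t4 = max2(8, 4) = 8
  t6 = max2(8, 8) = 8

After the edit, cleaning proceeds:
  t2: a read changed (a3 8->-3) — executes, giving 4.
  t4: a read changed (t2 8->4) — executes, giving 4.
  t6: a read changed (t2 8->4; t4 8->4) — executes, giving 4.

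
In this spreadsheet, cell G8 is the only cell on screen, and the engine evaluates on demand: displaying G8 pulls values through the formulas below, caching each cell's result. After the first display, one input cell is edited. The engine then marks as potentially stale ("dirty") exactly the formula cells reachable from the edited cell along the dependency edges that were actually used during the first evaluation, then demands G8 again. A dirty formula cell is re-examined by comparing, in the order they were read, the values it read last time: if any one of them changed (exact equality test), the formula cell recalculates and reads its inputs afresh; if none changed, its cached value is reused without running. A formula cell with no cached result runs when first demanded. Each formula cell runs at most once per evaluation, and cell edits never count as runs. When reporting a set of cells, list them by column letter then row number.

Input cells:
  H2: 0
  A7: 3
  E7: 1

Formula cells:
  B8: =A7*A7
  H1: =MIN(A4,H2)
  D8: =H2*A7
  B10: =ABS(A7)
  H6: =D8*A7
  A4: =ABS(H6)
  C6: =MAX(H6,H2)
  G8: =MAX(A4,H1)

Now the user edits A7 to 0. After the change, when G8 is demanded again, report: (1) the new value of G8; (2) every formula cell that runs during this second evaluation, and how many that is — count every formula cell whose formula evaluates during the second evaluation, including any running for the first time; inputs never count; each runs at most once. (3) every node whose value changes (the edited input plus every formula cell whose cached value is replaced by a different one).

Initial pass — values computed on the first demand:
  D8 = 0 * 3 = 0
  H6 = 0 * 3 = 0
  A4 = ABS(0) = 0
  H1 = MIN(0, 0) = 0
  G8 = MAX(0, 0) = 0

Second demand — change propagation:
  D8: re-runs because A7 3->0; new result 0 (unchanged).
  H6: re-runs because A7 3->0; new result 0 (unchanged).
  A4: re-examined; everything it read last time is the same (H6 unchanged) — cache 0 kept, no run.
  H1: re-examined; everything it read last time is the same (A4 unchanged, H2 unchanged) — cache 0 kept, no run.
  G8: re-examined; everything it read last time is the same (A4 unchanged, H1 unchanged) — cache 0 kept, no run.

The important point: at A4 every value read last time is unchanged, so the dirty flag clears without a run.

G8 now evaluates to 0.
Run set: D8, H6 (2 run).
Changed values: A7.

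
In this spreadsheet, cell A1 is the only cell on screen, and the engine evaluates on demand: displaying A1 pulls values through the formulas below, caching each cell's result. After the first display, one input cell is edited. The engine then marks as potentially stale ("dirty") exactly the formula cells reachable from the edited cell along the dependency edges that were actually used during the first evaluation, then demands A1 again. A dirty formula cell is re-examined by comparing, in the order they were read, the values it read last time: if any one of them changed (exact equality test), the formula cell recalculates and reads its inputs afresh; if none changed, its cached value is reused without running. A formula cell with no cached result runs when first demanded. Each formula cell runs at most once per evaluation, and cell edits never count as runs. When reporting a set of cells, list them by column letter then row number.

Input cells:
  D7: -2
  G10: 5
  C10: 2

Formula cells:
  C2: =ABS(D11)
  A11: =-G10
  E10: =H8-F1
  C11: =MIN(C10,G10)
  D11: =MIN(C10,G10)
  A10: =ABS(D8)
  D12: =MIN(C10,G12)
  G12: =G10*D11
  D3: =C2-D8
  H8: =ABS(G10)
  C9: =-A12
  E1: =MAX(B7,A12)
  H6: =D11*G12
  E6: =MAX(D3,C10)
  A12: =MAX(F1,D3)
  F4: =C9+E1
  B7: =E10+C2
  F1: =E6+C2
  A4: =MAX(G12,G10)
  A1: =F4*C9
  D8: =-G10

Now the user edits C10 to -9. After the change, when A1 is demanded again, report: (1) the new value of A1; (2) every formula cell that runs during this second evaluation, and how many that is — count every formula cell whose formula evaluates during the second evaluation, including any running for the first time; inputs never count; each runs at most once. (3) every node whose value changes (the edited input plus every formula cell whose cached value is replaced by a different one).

Initial pass — values computed on the first demand:
  D8 = -(5) = -5
  D11 = MIN(2, 5) = 2
  C2 = ABS(2) = 2
  D3 = 2 - -5 = 7
  E6 = MAX(7, 2) = 7
  F1 = 7 + 2 = 9
  A12 = MAX(9, 7) = 9
  C9 = -(9) = -9
  H8 = ABS(5) = 5
  E10 = 5 - 9 = -4
  B7 = -4 + 2 = -2
  E1 = MAX(-2, 9) = 9
  F4 = -9 + 9 = 0
  A1 = 0 * -9 = 0

Second demand — change propagation:
  D11: re-runs because C10 2->-9; new result -9.
  C2: re-runs because D11 2->-9; new result 9.
  D3: re-runs because C2 2->9; new result 14.
  E6: re-runs because D3 7->14; C10 2->-9; new result 14.
  F1: re-runs because E6 7->14; C2 2->9; new result 23.
  A12: re-runs because F1 9->23; D3 7->14; new result 23.
  C9: re-runs because A12 9->23; new result -23.
  E10: re-runs because F1 9->23; new result -18.
  B7: re-runs because E10 -4->-18; C2 2->9; new result -9.
  E1: re-runs because B7 -2->-9; A12 9->23; new result 23.
  F4: re-runs because C9 -9->-23; E1 9->23; new result 0 (unchanged).
  A1: re-runs because C9 -9->-23; new result 0 (unchanged).

A1 now evaluates to 0.
Run set: A1, A12, B7, C2, C9, D3, D11, E1, E6, E10, F1, F4 (12 run).
Changed values: A12, B7, C2, C9, C10, D3, D11, E1, E6, E10, F1.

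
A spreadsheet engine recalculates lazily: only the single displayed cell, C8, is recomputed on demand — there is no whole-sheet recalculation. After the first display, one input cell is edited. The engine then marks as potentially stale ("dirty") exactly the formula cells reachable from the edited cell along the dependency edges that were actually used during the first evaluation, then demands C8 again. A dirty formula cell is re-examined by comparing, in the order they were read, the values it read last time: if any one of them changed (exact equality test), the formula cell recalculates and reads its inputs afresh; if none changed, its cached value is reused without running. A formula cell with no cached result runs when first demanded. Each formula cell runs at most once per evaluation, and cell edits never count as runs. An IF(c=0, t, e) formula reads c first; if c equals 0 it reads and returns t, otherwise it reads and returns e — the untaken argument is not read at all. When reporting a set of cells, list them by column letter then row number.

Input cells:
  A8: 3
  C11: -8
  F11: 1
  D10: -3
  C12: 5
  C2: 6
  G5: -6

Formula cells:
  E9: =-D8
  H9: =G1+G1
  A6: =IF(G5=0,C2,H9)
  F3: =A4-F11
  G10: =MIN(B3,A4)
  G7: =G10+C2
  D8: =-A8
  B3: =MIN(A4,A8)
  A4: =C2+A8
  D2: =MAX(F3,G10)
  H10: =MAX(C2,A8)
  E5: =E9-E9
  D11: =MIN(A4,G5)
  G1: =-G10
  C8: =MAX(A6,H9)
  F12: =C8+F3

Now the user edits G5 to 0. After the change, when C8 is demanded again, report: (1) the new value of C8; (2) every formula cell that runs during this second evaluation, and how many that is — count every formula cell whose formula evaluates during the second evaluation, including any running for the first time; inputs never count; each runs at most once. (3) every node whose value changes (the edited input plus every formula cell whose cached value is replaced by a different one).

First evaluation (everything demanded from the output):
  A4 = 6 + 3 = 9
  B3 = MIN(9, 3) = 3
  G10 = MIN(3, 9) = 3
  G1 = -(3) = -3
  H9 = -3 + -3 = -6
  A6 = IF(G5=0: G5=-6 -> else branch H9) = -6
  C8 = MAX(-6, -6) = -6

Propagation after the edit:
  A6: runs — G5 -6->0; result 6.
  C8: runs — A6 -6->6; result 6.

New value of C8: 6.
Formula cells that run: A6, C8 — 2 in total.
Values that change: A6, C8, G5.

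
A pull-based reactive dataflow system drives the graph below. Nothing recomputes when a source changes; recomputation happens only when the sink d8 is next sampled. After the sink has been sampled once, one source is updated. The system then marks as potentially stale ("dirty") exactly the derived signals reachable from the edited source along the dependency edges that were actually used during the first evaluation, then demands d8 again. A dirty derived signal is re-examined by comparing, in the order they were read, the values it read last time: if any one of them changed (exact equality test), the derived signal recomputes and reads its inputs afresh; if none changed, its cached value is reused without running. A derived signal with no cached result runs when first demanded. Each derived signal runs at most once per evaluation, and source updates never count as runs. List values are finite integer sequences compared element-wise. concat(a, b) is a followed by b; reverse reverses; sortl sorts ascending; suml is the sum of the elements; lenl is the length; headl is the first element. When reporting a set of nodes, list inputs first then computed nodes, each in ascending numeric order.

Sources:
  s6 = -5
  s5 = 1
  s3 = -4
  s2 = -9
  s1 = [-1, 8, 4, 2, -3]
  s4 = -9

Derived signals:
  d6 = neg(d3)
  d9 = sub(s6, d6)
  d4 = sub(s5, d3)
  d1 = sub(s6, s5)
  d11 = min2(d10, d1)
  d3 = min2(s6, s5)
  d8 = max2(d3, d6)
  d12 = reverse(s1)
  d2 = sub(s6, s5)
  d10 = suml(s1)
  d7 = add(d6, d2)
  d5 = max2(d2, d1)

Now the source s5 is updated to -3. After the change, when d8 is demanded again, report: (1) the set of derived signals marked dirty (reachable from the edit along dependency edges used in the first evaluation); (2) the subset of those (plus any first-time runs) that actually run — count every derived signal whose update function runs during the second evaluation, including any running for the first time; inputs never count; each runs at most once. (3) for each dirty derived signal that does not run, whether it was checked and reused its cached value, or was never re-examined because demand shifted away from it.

Marked dirty: d3, d6, d8.
Derived signals that run: d3 — 1 in total.
Checked but reused from cache: d6, d8.
Key observation: the change is absorbed at d3 — it re-runs but produces the same value, and the output's value is unchanged.

First evaluation (everything demanded from the output):
  d3 = min2(-5, 1) = -5
  d6 = neg(-5) = 5
  d8 = max2(-5, 5) = 5

Propagation after the edit:
  d3: runs — s5 1->-3; result -5 (same value as before).
  d6: checked — values it read are unchanged (d3 unchanged); reused cached 5 without running.
  d8: checked — values it read are unchanged (d3 unchanged, d6 unchanged); reused cached 5 without running.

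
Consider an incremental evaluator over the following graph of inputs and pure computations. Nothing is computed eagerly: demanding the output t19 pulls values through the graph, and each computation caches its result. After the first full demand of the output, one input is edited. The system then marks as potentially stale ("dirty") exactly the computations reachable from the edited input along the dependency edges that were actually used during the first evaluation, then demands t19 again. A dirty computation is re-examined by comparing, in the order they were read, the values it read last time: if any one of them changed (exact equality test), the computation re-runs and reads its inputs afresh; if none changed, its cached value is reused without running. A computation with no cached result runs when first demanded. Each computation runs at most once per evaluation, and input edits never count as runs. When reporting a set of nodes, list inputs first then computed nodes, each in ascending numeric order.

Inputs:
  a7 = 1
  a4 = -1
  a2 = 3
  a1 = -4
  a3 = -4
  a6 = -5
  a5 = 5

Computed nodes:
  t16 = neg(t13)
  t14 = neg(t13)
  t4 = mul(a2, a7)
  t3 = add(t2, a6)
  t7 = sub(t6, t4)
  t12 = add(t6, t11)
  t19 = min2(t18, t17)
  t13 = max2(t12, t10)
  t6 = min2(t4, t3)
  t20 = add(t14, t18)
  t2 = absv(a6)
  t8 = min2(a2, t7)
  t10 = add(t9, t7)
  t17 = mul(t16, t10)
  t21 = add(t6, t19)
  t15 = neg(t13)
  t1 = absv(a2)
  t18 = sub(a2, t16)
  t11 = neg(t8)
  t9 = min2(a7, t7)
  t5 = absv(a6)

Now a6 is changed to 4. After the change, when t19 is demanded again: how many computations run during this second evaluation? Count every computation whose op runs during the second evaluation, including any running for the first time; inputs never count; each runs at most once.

Initial pass — values computed on the first demand:
  t2 = absv(-5) = 5
  t3 = add(5, -5) = 0
  t4 = mul(3, 1) = 3
  t6 = min2(3, 0) = 0
  t7 = sub(0, 3) = -3
  t8 = min2(3, -3) = -3
  t9 = min2(1, -3) = -3
  t10 = add(-3, -3) = -6
  t11 = neg(-3) = 3
  t12 = add(0, 3) = 3
  t13 = max2(3, -6) = 3
  t16 = neg(3) = -3
  t17 = mul(-3, -6) = 18
  t18 = sub(3, -3) = 6
  t19 = min2(6, 18) = 6

Second demand — change propagation:
  t2: re-runs because a6 -5->4; new result 4.
  t3: re-runs because t2 5->4; a6 -5->4; new result 8.
  t6: re-runs because t3 0->8; new result 3.
  t7: re-runs because t6 0->3; new result 0.
  t8: re-runs because t7 -3->0; new result 0.
  t9: re-runs because t7 -3->0; new result 0.
  t10: re-runs because t9 -3->0; t7 -3->0; new result 0.
  t11: re-runs because t8 -3->0; new result 0.
  t12: re-runs because t6 0->3; t11 3->0; new result 3 (unchanged).
  t13: re-runs because t10 -6->0; new result 3 (unchanged).
  t16: re-examined; everything it read last time is the same (t13 unchanged) — cache -3 kept, no run.
  t17: re-runs because t10 -6->0; new result 0.
  t18: re-examined; everything it read last time is the same (a2 unchanged, t16 unchanged) — cache 6 kept, no run.
  t19: re-runs because t17 18->0; new result 0.

The important point: at t16 every value read last time is unchanged, so the dirty flag clears without a run.

Run set: t2, t3, t6, t7, t8, t9, t10, t11, t12, t13, t17, t19 (12 run).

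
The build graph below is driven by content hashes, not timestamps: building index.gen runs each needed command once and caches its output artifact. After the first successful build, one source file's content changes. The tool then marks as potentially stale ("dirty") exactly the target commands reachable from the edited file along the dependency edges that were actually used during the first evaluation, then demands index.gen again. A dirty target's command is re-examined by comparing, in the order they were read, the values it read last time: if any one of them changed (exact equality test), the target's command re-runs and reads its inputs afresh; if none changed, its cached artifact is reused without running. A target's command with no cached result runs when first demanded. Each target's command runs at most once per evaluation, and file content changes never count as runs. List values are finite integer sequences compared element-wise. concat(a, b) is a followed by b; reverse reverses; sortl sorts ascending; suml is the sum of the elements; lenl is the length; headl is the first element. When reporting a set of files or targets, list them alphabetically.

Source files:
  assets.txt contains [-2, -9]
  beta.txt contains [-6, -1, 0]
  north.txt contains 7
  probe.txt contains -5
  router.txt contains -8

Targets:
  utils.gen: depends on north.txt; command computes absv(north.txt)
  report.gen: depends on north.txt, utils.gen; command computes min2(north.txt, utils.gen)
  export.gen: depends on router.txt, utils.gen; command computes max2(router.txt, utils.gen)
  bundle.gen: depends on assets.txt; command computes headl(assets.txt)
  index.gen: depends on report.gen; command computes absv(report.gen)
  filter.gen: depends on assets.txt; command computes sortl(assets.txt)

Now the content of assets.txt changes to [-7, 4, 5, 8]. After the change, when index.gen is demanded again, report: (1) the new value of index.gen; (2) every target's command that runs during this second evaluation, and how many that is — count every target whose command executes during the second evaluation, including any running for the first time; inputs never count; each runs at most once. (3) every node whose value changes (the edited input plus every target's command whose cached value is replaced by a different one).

Initial pass — values computed on the first demand:
  utils.gen = absv(7) = 7
  report.gen = min2(7, 7) = 7
  index.gen = absv(7) = 7

Second demand — change propagation:
  no demanded computation ever read assets.txt, so the edit dirties nothing and nothing runs.

The important point: nothing the output needs ever reads assets.txt, so the edit is invisible to it.

index.gen now evaluates to 7.
Run set: none (0 run).
Changed values: assets.txt.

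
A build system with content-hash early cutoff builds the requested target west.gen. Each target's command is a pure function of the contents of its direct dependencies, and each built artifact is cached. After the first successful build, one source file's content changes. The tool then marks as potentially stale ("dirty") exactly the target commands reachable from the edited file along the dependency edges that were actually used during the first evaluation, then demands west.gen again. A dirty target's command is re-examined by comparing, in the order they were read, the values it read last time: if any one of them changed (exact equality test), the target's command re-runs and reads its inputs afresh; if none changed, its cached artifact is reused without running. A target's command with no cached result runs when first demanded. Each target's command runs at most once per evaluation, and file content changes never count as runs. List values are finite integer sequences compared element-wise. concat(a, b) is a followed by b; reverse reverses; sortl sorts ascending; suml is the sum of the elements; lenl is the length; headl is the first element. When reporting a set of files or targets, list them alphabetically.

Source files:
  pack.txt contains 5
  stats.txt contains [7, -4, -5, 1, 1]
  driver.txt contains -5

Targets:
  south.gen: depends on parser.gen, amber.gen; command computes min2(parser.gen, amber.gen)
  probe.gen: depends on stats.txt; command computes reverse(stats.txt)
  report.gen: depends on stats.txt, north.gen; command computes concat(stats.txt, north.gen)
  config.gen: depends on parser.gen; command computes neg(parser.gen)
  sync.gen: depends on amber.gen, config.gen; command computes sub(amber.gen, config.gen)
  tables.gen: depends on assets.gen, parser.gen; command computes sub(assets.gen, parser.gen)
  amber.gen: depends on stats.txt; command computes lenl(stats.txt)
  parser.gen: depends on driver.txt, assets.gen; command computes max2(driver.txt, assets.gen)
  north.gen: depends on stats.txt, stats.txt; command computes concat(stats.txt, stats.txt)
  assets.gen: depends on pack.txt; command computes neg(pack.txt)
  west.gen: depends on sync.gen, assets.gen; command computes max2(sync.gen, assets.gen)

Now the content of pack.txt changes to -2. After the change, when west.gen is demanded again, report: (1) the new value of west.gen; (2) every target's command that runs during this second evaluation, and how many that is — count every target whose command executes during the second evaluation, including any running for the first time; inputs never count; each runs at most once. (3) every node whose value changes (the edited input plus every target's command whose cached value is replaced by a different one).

First evaluation (everything demanded from the output):
  amber.gen = lenl([7, -4, -5, 1, 1]) = 5
  assets.gen = neg(5) = -5
  parser.gen = max2(-5, -5) = -5
  config.gen = neg(-5) = 5
  sync.gen = sub(5, 5) = 0
  west.gen = max2(0, -5) = 0

Propagation after the edit:
  assets.gen: runs — pack.txt 5->-2; result 2.
  parser.gen: runs — assets.gen -5->2; result 2.
  config.gen: runs — parser.gen -5->2; result -2.
  sync.gen: runs — config.gen 5->-2; result 7.
  west.gen: runs — sync.gen 0->7; assets.gen -5->2; result 7.

New value of west.gen: 7.
Target commands that run: assets.gen, config.gen, parser.gen, sync.gen, west.gen — 5 in total.
Values that change: assets.gen, config.gen, pack.txt, parser.gen, sync.gen, west.gen.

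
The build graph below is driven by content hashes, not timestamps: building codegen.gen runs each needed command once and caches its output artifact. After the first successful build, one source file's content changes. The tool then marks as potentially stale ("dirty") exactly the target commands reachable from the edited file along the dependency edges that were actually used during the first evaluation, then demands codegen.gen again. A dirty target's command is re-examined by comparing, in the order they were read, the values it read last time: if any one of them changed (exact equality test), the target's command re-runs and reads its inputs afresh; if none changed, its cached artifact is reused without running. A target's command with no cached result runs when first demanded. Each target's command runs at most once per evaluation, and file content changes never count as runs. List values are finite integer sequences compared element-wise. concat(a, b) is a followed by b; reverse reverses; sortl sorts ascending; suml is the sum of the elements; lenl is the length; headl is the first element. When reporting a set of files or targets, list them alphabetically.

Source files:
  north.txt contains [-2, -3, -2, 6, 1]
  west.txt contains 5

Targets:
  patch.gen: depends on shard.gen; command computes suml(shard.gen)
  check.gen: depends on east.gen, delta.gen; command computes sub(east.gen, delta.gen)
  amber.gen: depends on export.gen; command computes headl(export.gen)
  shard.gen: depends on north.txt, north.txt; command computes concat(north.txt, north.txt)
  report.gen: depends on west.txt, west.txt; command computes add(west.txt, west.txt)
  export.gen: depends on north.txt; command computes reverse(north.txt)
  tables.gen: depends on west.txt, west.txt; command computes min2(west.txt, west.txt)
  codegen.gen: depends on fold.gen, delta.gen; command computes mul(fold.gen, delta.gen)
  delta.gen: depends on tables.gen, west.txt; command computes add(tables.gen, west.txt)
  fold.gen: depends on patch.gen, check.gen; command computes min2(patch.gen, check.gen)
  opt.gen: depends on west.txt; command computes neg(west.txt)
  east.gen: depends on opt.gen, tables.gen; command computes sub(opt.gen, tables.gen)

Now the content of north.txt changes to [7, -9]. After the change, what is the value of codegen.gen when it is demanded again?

Initial pass — values computed on the first demand:
  opt.gen = neg(5) = -5
  shard.gen = concat([-2, -3, -2, 6, 1], [-2, -3, -2, 6, 1]) = [-2, -3, -2, 6, 1, -2, -3, -2, 6, 1]
  patch.gen = suml([-2, -3, -2, 6, 1, -2, -3, -2, 6, 1]) = 0
  tables.gen = min2(5, 5) = 5
  delta.gen = add(5, 5) = 10
  east.gen = sub(-5, 5) = -10
  check.gen = sub(-10, 10) = -20
  fold.gen = min2(0, -20) = -20
  codegen.gen = mul(-20, 10) = -200

Second demand — change propagation:
  shard.gen: re-runs because north.txt [-2, -3, -2, 6, 1]->[7, -9]; north.txt [-2, -3, -2, 6, 1]->[7, -9]; new result [7, -9, 7, -9].
  patch.gen: re-runs because shard.gen [-2, -3, -2, 6, 1, -2, -3, -2, 6, 1]->[7, -9, 7, -9]; new result -4.
  fold.gen: re-runs because patch.gen 0->-4; new result -20 (unchanged).
  codegen.gen: re-examined; everything it read last time is the same (fold.gen unchanged, delta.gen unchanged) — cache -200 kept, no run.

The important point: fold.gen recomputes to an identical value, and the output ends up unchanged.

codegen.gen now evaluates to -200.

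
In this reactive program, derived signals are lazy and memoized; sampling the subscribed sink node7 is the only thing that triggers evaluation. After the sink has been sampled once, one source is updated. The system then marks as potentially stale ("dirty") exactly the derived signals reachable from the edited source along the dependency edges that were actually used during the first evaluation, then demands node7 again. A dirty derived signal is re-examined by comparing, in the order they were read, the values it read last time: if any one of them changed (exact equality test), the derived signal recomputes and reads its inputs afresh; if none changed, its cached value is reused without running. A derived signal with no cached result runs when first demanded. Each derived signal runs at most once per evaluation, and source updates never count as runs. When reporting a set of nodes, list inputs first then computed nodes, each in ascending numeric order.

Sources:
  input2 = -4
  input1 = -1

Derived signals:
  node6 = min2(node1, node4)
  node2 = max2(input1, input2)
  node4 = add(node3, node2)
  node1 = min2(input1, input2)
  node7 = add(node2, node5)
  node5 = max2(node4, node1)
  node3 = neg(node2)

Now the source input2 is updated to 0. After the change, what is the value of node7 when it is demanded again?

First demand of the output computes:
  node1 = min2(-1, -4) = -4
  node2 = max2(-1, -4) = -1
  node3 = neg(-1) = 1
  node4 = add(1, -1) = 0
  node5 = max2(0, -4) = 0
  node7 = add(-1, 0) = -1

After the edit, cleaning proceeds:
  node1: a read changed (input2 -4->0) — executes, giving -1.
  node2: a read changed (input2 -4->0) — executes, giving 0.
  node3: a read changed (node2 -1->0) — executes, giving 0.
  node4: a read changed (node3 1->0; node2 -1->0) — executes, giving 0 — identical to its old value.
  node5: a read changed (node1 -4->-1) — executes, giving 0 — identical to its old value.
  node7: a read changed (node2 -1->0) — executes, giving 0.

Demanding node7 again yields 0.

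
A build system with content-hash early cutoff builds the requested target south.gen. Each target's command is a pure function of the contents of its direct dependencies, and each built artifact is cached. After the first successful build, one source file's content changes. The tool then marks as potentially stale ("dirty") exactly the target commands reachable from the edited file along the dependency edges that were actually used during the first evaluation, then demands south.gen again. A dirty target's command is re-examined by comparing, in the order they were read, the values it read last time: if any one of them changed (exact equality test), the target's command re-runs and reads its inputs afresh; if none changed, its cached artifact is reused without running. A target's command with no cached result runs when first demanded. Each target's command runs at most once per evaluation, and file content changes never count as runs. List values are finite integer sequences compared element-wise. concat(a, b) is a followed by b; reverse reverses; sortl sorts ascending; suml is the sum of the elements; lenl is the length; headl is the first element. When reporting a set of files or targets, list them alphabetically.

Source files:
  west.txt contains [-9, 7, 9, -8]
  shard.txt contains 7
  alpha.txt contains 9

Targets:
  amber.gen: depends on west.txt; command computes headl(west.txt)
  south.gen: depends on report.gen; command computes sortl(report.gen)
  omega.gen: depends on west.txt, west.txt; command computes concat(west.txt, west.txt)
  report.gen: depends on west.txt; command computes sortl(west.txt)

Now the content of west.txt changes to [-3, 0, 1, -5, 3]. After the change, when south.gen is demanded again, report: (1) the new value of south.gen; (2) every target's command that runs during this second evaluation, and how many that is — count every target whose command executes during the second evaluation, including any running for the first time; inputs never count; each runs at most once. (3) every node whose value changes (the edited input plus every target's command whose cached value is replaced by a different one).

First evaluation (everything demanded from the output):
  report.gen = sortl([-9, 7, 9, -8]) = [-9, -8, 7, 9]
  south.gen = sortl([-9, -8, 7, 9]) = [-9, -8, 7, 9]

Propagation after the edit:
  report.gen: runs — west.txt [-9, 7, 9, -8]->[-3, 0, 1, -5, 3]; result [-5, -3, 0, 1, 3].
  south.gen: runs — report.gen [-9, -8, 7, 9]->[-5, -3, 0, 1, 3]; result [-5, -3, 0, 1, 3].

New value of south.gen: [-5, -3, 0, 1, 3].
Target commands that run: report.gen, south.gen — 2 in total.
Values that change: report.gen, south.gen, west.txt.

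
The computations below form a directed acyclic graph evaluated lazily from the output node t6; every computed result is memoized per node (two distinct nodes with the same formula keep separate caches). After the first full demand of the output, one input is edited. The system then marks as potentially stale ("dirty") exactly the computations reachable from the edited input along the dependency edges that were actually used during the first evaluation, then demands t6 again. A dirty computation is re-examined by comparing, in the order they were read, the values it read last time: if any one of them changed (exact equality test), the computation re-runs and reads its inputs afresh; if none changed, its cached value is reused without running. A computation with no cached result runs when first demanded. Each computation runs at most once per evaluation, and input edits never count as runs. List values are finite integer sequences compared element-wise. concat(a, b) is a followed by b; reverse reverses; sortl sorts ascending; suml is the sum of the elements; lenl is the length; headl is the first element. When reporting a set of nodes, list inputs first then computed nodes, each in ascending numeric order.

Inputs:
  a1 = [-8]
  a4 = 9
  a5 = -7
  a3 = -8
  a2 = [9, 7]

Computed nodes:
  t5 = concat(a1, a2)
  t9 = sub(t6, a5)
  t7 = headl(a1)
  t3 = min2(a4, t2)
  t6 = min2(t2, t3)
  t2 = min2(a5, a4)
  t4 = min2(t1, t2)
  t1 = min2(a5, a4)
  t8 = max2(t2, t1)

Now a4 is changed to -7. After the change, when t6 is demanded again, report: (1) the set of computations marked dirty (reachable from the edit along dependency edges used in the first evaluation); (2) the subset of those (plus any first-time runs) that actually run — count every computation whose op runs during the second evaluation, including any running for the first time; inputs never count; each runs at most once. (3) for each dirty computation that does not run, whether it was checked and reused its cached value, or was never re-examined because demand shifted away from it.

First demand of the output computes:
  t2 = min2(-7, 9) = -7
  t3 = min2(9, -7) = -7
  t6 = min2(-7, -7) = -7

After the edit, cleaning proceeds:
  t2: a read changed (a4 9->-7) — executes, giving -7 — identical to its old value.
  t3: a read changed (a4 9->-7) — executes, giving -7 — identical to its old value.
  t6: dirty, but its reads are unchanged (t2 unchanged, t3 unchanged); cached -7 stands.

Note where the cutoff bites: t6 is checked, finds nothing changed, and keeps its cache.

The edit dirties: t2, t3, t6.
2 computations run: t2, t3.
Cache hits after checking: t6.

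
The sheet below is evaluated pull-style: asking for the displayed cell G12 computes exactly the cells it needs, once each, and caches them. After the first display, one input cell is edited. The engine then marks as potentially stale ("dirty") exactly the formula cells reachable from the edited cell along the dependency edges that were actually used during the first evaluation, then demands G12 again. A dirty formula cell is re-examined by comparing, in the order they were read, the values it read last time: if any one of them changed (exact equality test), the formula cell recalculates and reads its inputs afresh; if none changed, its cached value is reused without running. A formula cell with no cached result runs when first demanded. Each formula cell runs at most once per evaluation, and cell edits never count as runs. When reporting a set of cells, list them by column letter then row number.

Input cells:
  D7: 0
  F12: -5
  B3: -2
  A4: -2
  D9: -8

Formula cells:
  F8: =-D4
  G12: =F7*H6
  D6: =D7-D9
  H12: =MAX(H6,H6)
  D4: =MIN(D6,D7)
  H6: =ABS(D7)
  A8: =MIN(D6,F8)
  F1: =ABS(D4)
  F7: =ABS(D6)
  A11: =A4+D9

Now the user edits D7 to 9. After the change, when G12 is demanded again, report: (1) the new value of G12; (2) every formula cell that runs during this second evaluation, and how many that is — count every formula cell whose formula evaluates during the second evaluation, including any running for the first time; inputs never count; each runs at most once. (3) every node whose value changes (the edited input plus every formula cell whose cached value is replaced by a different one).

Demanding G12 again yields 153.
4 formula cells run: D6, F7, G12, H6.
The nodes whose values change: D6, D7, F7, G12, H6.

First demand of the output computes:
  D6 = 0 - -8 = 8
  F7 = ABS(8) = 8
  H6 = ABS(0) = 0
  G12 = 8 * 0 = 0

After the edit, cleaning proceeds:
  D6: a read changed (D7 0->9) — executes, giving 17.
  F7: a read changed (D6 8->17) — executes, giving 17.
  H6: a read changed (D7 0->9) — executes, giving 9.
  G12: a read changed (F7 8->17; H6 0->9) — executes, giving 153.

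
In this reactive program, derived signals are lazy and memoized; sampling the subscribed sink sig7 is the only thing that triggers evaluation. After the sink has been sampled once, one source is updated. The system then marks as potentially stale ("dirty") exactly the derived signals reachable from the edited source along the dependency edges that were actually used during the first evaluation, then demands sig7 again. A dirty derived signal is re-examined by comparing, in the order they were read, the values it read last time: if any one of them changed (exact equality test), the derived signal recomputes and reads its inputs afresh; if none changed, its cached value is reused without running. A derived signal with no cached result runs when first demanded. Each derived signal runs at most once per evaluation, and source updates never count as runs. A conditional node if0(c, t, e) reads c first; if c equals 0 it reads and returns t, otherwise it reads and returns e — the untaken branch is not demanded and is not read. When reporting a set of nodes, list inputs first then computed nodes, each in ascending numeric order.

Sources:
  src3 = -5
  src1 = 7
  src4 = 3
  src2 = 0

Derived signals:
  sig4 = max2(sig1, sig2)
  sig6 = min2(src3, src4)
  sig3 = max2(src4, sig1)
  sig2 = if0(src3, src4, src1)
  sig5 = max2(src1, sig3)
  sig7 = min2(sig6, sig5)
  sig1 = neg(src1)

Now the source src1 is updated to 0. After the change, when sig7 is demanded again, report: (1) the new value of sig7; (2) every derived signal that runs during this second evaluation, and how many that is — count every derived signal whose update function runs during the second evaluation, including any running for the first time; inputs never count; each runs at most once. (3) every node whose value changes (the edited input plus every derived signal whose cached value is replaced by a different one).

Demanding sig7 again yields -5.
4 derived signals run: sig1, sig3, sig5, sig7.
The nodes whose values change: src1, sig1, sig5.

First demand of the output computes:
  sig1 = neg(7) = -7
  sig3 = max2(3, -7) = 3
  sig5 = max2(7, 3) = 7
  sig6 = min2(-5, 3) = -5
  sig7 = min2(-5, 7) = -5

After the edit, cleaning proceeds:
  sig1: a read changed (src1 7->0) — executes, giving 0.
  sig3: a read changed (sig1 -7->0) — executes, giving 3 — identical to its old value.
  sig5: a read changed (src1 7->0) — executes, giving 3.
  sig7: a read changed (sig5 7->3) — executes, giving -5 — identical to its old value.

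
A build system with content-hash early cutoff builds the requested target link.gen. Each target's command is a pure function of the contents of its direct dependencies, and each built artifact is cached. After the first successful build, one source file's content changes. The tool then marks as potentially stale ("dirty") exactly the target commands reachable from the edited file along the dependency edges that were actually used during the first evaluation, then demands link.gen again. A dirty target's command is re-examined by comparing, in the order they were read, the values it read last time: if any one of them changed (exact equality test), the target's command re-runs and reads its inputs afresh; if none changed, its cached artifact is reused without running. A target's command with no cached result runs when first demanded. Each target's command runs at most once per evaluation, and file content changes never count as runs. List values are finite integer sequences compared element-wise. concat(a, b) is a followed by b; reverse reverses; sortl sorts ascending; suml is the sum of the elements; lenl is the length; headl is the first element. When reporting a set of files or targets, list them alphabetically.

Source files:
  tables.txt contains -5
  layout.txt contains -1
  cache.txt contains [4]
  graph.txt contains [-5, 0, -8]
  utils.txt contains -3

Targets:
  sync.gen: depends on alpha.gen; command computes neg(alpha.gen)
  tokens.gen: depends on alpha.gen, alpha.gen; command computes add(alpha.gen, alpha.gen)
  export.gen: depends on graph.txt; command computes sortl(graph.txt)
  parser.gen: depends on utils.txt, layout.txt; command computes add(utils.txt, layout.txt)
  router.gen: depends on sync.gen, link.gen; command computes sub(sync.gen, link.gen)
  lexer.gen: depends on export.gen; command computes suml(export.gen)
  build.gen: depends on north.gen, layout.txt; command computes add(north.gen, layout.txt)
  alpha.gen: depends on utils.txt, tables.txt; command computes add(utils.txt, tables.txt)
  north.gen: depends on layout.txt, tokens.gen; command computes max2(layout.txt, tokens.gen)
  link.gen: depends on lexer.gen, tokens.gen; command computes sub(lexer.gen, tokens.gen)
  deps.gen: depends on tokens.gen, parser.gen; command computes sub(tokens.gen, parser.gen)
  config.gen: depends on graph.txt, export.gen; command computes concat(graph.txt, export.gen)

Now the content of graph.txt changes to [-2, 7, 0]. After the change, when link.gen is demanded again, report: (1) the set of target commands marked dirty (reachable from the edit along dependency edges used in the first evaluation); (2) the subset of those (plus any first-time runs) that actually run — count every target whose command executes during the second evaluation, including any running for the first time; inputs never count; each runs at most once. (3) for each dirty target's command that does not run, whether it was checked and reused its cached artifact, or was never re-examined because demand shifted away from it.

Marked dirty: export.gen, lexer.gen, link.gen.
Target commands that run: export.gen, lexer.gen, link.gen — 3 in total.
Every dirty target's command ran.

First evaluation (everything demanded from the output):
  alpha.gen = add(-3, -5) = -8
  export.gen = sortl([-5, 0, -8]) = [-8, -5, 0]
  lexer.gen = suml([-8, -5, 0]) = -13
  tokens.gen = add(-8, -8) = -16
  link.gen = sub(-13, -16) = 3

Propagation after the edit:
  export.gen: runs — graph.txt [-5, 0, -8]->[-2, 7, 0]; result [-2, 0, 7].
  lexer.gen: runs — export.gen [-8, -5, 0]->[-2, 0, 7]; result 5.
  link.gen: runs — lexer.gen -13->5; result 21.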